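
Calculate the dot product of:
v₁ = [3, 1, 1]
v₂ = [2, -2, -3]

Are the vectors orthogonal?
1, No

The dot product is the sum of products of corresponding components.
v₁·v₂ = (3)*(2) + (1)*(-2) + (1)*(-3) = 6 - 2 - 3 = 1.
Two vectors are orthogonal iff their dot product is 0; here the dot product is 1, so the vectors are not orthogonal.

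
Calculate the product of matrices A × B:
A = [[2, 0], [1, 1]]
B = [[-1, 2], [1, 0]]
[[-2, 4], [0, 2]]

Matrix multiplication:
C[0][0] = 2×-1 + 0×1 = -2
C[0][1] = 2×2 + 0×0 = 4
C[1][0] = 1×-1 + 1×1 = 0
C[1][1] = 1×2 + 1×0 = 2
Result: [[-2, 4], [0, 2]]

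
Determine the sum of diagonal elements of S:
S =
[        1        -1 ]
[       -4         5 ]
tr(S) = 1 + 5 = 6

The trace of a square matrix is the sum of its diagonal entries.
Diagonal entries of S: S[0][0] = 1, S[1][1] = 5.
tr(S) = 1 + 5 = 6.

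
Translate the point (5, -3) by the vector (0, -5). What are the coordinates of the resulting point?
(5, -8)

Translation by (0, -5):
x' = 5 + 0 = 5
y' = -3 + -5 = -8
Homogeneous matrix: [[1, 0, 0], [0, 1, -5], [0, 0, 1]]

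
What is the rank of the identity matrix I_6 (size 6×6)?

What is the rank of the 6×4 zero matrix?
rank(I_6) = 6, rank(0) = 0

The identity I_6 has 6 columns that are the standard basis vectors e_1, …, e_6. These are linearly independent, so all 6 columns are pivots and rank(I_6) = 6.
The 6×4 zero matrix has every entry zero, so every row is the zero row and there are no pivots; rank(0) = 0.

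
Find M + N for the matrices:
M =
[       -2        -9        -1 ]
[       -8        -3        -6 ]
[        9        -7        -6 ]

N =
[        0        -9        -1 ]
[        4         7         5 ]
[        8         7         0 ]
M + N =
[       -2       -18        -2 ]
[       -4         4        -1 ]
[       17         0        -6 ]

Matrix addition is elementwise: (M+N)[i][j] = M[i][j] + N[i][j].
  (M+N)[0][0] = (-2) + (0) = -2
  (M+N)[0][1] = (-9) + (-9) = -18
  (M+N)[0][2] = (-1) + (-1) = -2
  (M+N)[1][0] = (-8) + (4) = -4
  (M+N)[1][1] = (-3) + (7) = 4
  (M+N)[1][2] = (-6) + (5) = -1
  (M+N)[2][0] = (9) + (8) = 17
  (M+N)[2][1] = (-7) + (7) = 0
  (M+N)[2][2] = (-6) + (0) = -6
M + N =
[       -2       -18        -2 ]
[       -4         4        -1 ]
[       17         0        -6 ]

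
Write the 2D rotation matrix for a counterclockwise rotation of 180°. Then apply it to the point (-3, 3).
R = [[-1, 0], [0, -1]]; R·(-3, 3) = (3, -3)

Rotation matrix formula: R(θ) = [[cos θ, -sin θ], [sin θ, cos θ]]
For θ = 180°:
cos(180°) = -1
sin(180°) = 0
R = [[-1, 0], [0, -1]]
Apply to (-3, 3): [-1·-3 + (0)·3, 0·-3 + -1·3] = (3, -3)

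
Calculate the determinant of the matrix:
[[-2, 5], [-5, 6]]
13

For a 2×2 matrix [[a, b], [c, d]], det = ad - bc
det = (-2)(6) - (5)(-5) = -12 - -25 = 13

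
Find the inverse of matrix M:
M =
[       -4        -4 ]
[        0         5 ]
det(M) = -20
M⁻¹ =
[     -1/4      -1/5 ]
[        0       1/5 ]

For a 2×2 matrix M = [[a, b], [c, d]] with det(M) ≠ 0, M⁻¹ = (1/det(M)) * [[d, -b], [-c, a]].
det(M) = (-4)*(5) - (-4)*(0) = -20 - 0 = -20.
M⁻¹ = (1/-20) * [[5, 4], [0, -4]].
Dividing each entry by -20 and reducing:
M⁻¹ =
[     -1/4      -1/5 ]
[        0       1/5 ]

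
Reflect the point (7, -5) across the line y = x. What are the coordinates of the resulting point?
(-5, 7)

Reflection across line y = x: (7, -5) → (-5, 7)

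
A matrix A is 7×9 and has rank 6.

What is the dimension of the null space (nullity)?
3

The rank-nullity theorem for an m×n matrix states:
rank(A) + nullity(A) = n (the number of columns).
Here n = 9 and rank(A) = 6, so nullity(A) = 9 - 6 = 3.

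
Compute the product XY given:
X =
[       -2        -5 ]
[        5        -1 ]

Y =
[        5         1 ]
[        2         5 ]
XY =
[      -20       -27 ]
[       23         0 ]

Matrix multiplication: (XY)[i][j] = sum over k of X[i][k] * Y[k][j].
  (XY)[0][0] = (-2)*(5) + (-5)*(2) = -20
  (XY)[0][1] = (-2)*(1) + (-5)*(5) = -27
  (XY)[1][0] = (5)*(5) + (-1)*(2) = 23
  (XY)[1][1] = (5)*(1) + (-1)*(5) = 0
XY =
[      -20       -27 ]
[       23         0 ]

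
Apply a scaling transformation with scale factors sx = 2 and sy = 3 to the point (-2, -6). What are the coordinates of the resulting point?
(-4, -18)

Scaling matrix:
[[2, 0], [0, 3]]
Result: (-2 × 2, -6 × 3) = (-4, -18)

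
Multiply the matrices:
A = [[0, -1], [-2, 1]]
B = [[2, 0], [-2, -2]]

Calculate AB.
[[2, 2], [-6, -2]]

Each entry (i,j) of AB = sum over k of A[i][k]*B[k][j].
(AB)[0][0] = (0)*(2) + (-1)*(-2) = 2
(AB)[0][1] = (0)*(0) + (-1)*(-2) = 2
(AB)[1][0] = (-2)*(2) + (1)*(-2) = -6
(AB)[1][1] = (-2)*(0) + (1)*(-2) = -2
AB = [[2, 2], [-6, -2]]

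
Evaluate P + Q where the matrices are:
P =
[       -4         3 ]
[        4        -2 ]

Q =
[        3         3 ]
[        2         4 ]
P + Q =
[       -1         6 ]
[        6         2 ]

Matrix addition is elementwise: (P+Q)[i][j] = P[i][j] + Q[i][j].
  (P+Q)[0][0] = (-4) + (3) = -1
  (P+Q)[0][1] = (3) + (3) = 6
  (P+Q)[1][0] = (4) + (2) = 6
  (P+Q)[1][1] = (-2) + (4) = 2
P + Q =
[       -1         6 ]
[        6         2 ]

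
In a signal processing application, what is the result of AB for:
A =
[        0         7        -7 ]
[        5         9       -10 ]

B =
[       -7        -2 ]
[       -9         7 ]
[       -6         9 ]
AB =
[      -21       -14 ]
[      -56       -37 ]

Matrix multiplication: (AB)[i][j] = sum over k of A[i][k] * B[k][j].
  (AB)[0][0] = (0)*(-7) + (7)*(-9) + (-7)*(-6) = -21
  (AB)[0][1] = (0)*(-2) + (7)*(7) + (-7)*(9) = -14
  (AB)[1][0] = (5)*(-7) + (9)*(-9) + (-10)*(-6) = -56
  (AB)[1][1] = (5)*(-2) + (9)*(7) + (-10)*(9) = -37
AB =
[      -21       -14 ]
[      -56       -37 ]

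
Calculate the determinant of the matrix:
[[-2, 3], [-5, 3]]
9

For a 2×2 matrix [[a, b], [c, d]], det = ad - bc
det = (-2)(3) - (3)(-5) = -6 - -15 = 9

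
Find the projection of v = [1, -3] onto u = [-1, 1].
[2, -2]

The projection of v onto u is proj_u(v) = ((v·u) / (u·u)) · u.
v·u = (1)*(-1) + (-3)*(1) = -4.
u·u = (-1)*(-1) + (1)*(1) = 2.
coefficient = -4 / 2 = -2.
proj_u(v) = -2 · [-1, 1] = [2, -2].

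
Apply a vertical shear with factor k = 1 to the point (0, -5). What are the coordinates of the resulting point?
(0, -5)

Shear matrix for vertical shear with factor k = 1:
[[1, 0], [1, 1]]
Result: (0, -5) → (0, -5)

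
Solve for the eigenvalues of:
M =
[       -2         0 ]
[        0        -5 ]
λ = -5, -2

Solve det(M - λI) = 0. For a 2×2 matrix the characteristic equation is λ² - (trace)λ + det = 0.
trace(M) = a + d = -2 - 5 = -7.
det(M) = a*d - b*c = (-2)*(-5) - (0)*(0) = 10 - 0 = 10.
Characteristic equation: λ² - (-7)λ + (10) = 0.
Discriminant = (-7)² - 4*(10) = 49 - 40 = 9.
λ = (-7 ± √9) / 2 = (-7 ± 3) / 2 = -5, -2.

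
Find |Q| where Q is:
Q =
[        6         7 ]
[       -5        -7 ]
det(Q) = -7

For a 2×2 matrix [[a, b], [c, d]], det = a*d - b*c.
det(Q) = (6)*(-7) - (7)*(-5) = -42 + 35 = -7.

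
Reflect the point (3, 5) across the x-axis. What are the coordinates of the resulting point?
(3, -5)

Reflection across x-axis: (3, 5) → (3, -5)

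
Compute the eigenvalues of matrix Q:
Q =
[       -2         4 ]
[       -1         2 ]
λ = 0, 0

Solve det(Q - λI) = 0. For a 2×2 matrix the characteristic equation is λ² - (trace)λ + det = 0.
trace(Q) = a + d = -2 + 2 = 0.
det(Q) = a*d - b*c = (-2)*(2) - (4)*(-1) = -4 + 4 = 0.
Characteristic equation: λ² - (0)λ + (0) = 0.
Discriminant = (0)² - 4*(0) = 0 - 0 = 0.
λ = (0 ± √0) / 2 = (0 ± 0) / 2 = 0, 0.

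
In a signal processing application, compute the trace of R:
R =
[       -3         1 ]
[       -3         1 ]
tr(R) = -3 + 1 = -2

The trace of a square matrix is the sum of its diagonal entries.
Diagonal entries of R: R[0][0] = -3, R[1][1] = 1.
tr(R) = -3 + 1 = -2.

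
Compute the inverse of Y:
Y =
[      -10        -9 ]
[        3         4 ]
det(Y) = -13
Y⁻¹ =
[    -4/13     -9/13 ]
[     3/13     10/13 ]

For a 2×2 matrix Y = [[a, b], [c, d]] with det(Y) ≠ 0, Y⁻¹ = (1/det(Y)) * [[d, -b], [-c, a]].
det(Y) = (-10)*(4) - (-9)*(3) = -40 + 27 = -13.
Y⁻¹ = (1/-13) * [[4, 9], [-3, -10]].
Dividing each entry by -13 and reducing:
Y⁻¹ =
[    -4/13     -9/13 ]
[     3/13     10/13 ]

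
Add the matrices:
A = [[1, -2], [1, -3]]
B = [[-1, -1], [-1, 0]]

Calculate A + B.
[[0, -3], [0, -3]]

Add corresponding elements:
(1)+(-1)=0
(-2)+(-1)=-3
(1)+(-1)=0
(-3)+(0)=-3
A + B = [[0, -3], [0, -3]]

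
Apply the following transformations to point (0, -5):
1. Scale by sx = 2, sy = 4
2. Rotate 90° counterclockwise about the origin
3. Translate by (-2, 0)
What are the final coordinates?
(18, 0)

Step 1: Scale → (0, -20)
Step 2: Rotate 90° → (20, 0)
Step 3: Translate → (18, 0)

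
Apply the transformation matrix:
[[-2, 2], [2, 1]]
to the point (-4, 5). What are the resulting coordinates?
(18, -3)

Matrix multiplication:
[[-2, 2], [2, 1]] × [-4, 5]ᵀ
= [-2×-4 + 2×5, 2×-4 + 1×5]ᵀ
= [18.0000, -3.0000]ᵀ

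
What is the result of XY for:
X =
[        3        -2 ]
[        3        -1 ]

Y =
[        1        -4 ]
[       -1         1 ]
XY =
[        5       -14 ]
[        4       -13 ]

Matrix multiplication: (XY)[i][j] = sum over k of X[i][k] * Y[k][j].
  (XY)[0][0] = (3)*(1) + (-2)*(-1) = 5
  (XY)[0][1] = (3)*(-4) + (-2)*(1) = -14
  (XY)[1][0] = (3)*(1) + (-1)*(-1) = 4
  (XY)[1][1] = (3)*(-4) + (-1)*(1) = -13
XY =
[        5       -14 ]
[        4       -13 ]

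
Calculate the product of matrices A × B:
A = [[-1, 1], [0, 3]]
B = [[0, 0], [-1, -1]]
[[-1, -1], [-3, -3]]

Matrix multiplication:
C[0][0] = -1×0 + 1×-1 = -1
C[0][1] = -1×0 + 1×-1 = -1
C[1][0] = 0×0 + 3×-1 = -3
C[1][1] = 0×0 + 3×-1 = -3
Result: [[-1, -1], [-3, -3]]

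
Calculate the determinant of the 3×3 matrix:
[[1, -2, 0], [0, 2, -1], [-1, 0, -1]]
-4

Expansion along first row:
det = 1·det([[2,-1],[0,-1]]) - -2·det([[0,-1],[-1,-1]]) + 0·det([[0,2],[-1,0]])
    = 1·(2·-1 - -1·0) - -2·(0·-1 - -1·-1) + 0·(0·0 - 2·-1)
    = 1·-2 - -2·-1 + 0·2
    = -2 + -2 + 0 = -4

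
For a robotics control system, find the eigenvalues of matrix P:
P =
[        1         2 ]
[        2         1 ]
λ = -1, 3

Solve det(P - λI) = 0. For a 2×2 matrix the characteristic equation is λ² - (trace)λ + det = 0.
trace(P) = a + d = 1 + 1 = 2.
det(P) = a*d - b*c = (1)*(1) - (2)*(2) = 1 - 4 = -3.
Characteristic equation: λ² - (2)λ + (-3) = 0.
Discriminant = (2)² - 4*(-3) = 4 + 12 = 16.
λ = (2 ± √16) / 2 = (2 ± 4) / 2 = -1, 3.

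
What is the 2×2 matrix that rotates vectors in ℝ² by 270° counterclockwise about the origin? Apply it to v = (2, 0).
R = [[0, 1], [-1, 0]]; R·v = (0, -2)

A counterclockwise rotation by angle θ in ℝ² has matrix R(θ) = [[cos θ, -sin θ], [sin θ, cos θ]].
For θ = 270°: cos θ = 0, sin θ = -1.
R(270°) = [[0, 1], [-1, 0]].
R·v = [0·2 + (1)·0, -1·2 + 0·0] = (0, -2).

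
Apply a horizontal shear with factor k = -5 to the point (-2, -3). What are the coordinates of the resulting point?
(13, -3)

Shear matrix for horizontal shear with factor k = -5:
[[1, -5], [0, 1]]
Result: (-2, -3) → (13, -3)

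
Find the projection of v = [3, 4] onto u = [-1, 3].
[-9/10, 27/10]

The projection of v onto u is proj_u(v) = ((v·u) / (u·u)) · u.
v·u = (3)*(-1) + (4)*(3) = 9.
u·u = (-1)*(-1) + (3)*(3) = 10.
coefficient = 9 / 10 = 9/10.
proj_u(v) = 9/10 · [-1, 3] = [-9/10, 27/10].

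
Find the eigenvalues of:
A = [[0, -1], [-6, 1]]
λ = -2, 3

Solve det(A - λI) = 0. For a 2×2 matrix this is λ² - (trace)λ + det = 0.
trace(A) = 0 + 1 = 1.
det(A) = (0)*(1) - (-1)*(-6) = 0 - 6 = -6.
Characteristic equation: λ² - (1)λ + (-6) = 0.
Discriminant: (1)² - 4*(-6) = 1 + 24 = 25.
Roots: λ = (1 ± √25) / 2 = -2, 3.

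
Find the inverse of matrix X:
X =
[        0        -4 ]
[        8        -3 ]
det(X) = 32
X⁻¹ =
[    -3/32       1/8 ]
[     -1/4         0 ]

For a 2×2 matrix X = [[a, b], [c, d]] with det(X) ≠ 0, X⁻¹ = (1/det(X)) * [[d, -b], [-c, a]].
det(X) = (0)*(-3) - (-4)*(8) = 0 + 32 = 32.
X⁻¹ = (1/32) * [[-3, 4], [-8, 0]].
Dividing each entry by 32 and reducing:
X⁻¹ =
[    -3/32       1/8 ]
[     -1/4         0 ]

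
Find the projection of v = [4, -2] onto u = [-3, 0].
[4, 0]

The projection of v onto u is proj_u(v) = ((v·u) / (u·u)) · u.
v·u = (4)*(-3) + (-2)*(0) = -12.
u·u = (-3)*(-3) + (0)*(0) = 9.
coefficient = -12 / 9 = -4/3.
proj_u(v) = -4/3 · [-3, 0] = [4, 0].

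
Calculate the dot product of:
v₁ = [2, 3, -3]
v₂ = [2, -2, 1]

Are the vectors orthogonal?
-5, No

The dot product is the sum of products of corresponding components.
v₁·v₂ = (2)*(2) + (3)*(-2) + (-3)*(1) = 4 - 6 - 3 = -5.
Two vectors are orthogonal iff their dot product is 0; here the dot product is -5, so the vectors are not orthogonal.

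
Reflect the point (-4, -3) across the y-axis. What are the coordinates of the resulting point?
(4, -3)

Reflection across y-axis: (-4, -3) → (4, -3)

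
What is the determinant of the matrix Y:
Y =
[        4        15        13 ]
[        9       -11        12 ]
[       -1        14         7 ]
det(Y) = -610

Expand along row 0 (cofactor expansion): det(Y) = a*(e*i - f*h) - b*(d*i - f*g) + c*(d*h - e*g), where the 3×3 is [[a, b, c], [d, e, f], [g, h, i]].
Minor M_00 = (-11)*(7) - (12)*(14) = -77 - 168 = -245.
Minor M_01 = (9)*(7) - (12)*(-1) = 63 + 12 = 75.
Minor M_02 = (9)*(14) - (-11)*(-1) = 126 - 11 = 115.
det(Y) = (4)*(-245) - (15)*(75) + (13)*(115) = -980 - 1125 + 1495 = -610.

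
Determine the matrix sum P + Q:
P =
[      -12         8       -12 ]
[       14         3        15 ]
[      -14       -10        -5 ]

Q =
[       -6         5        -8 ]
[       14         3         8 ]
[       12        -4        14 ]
P + Q =
[      -18        13       -20 ]
[       28         6        23 ]
[       -2       -14         9 ]

Matrix addition is elementwise: (P+Q)[i][j] = P[i][j] + Q[i][j].
  (P+Q)[0][0] = (-12) + (-6) = -18
  (P+Q)[0][1] = (8) + (5) = 13
  (P+Q)[0][2] = (-12) + (-8) = -20
  (P+Q)[1][0] = (14) + (14) = 28
  (P+Q)[1][1] = (3) + (3) = 6
  (P+Q)[1][2] = (15) + (8) = 23
  (P+Q)[2][0] = (-14) + (12) = -2
  (P+Q)[2][1] = (-10) + (-4) = -14
  (P+Q)[2][2] = (-5) + (14) = 9
P + Q =
[      -18        13       -20 ]
[       28         6        23 ]
[       -2       -14         9 ]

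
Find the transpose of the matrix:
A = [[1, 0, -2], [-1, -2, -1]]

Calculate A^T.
[[1, -1], [0, -2], [-2, -1]]

The transpose sends entry (i,j) to (j,i); rows become columns.
Row 0 of A: [1, 0, -2] -> column 0 of A^T.
Row 1 of A: [-1, -2, -1] -> column 1 of A^T.
A^T = [[1, -1], [0, -2], [-2, -1]]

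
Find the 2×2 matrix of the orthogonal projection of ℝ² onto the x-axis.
[[1, 0], [0, 0]]

The orthogonal projection onto the line spanned by a nonzero vector u = (a, b) has matrix P = (u uᵀ) / (uᵀ u) = (1/(a² + b²)) · [[a², ab], [ab, b²]].
Here u = (1, 0), so a² + b² = 1 + 0 = 1.
P = (1/1) · [[1, 0], [0, 0]] = [[1, 0], [0, 0]].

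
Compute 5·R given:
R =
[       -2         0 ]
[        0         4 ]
5R =
[      -10         0 ]
[        0        20 ]

Scalar multiplication is elementwise: (5R)[i][j] = 5 * R[i][j].
  (5R)[0][0] = 5 * (-2) = -10
  (5R)[0][1] = 5 * (0) = 0
  (5R)[1][0] = 5 * (0) = 0
  (5R)[1][1] = 5 * (4) = 20
5R =
[      -10         0 ]
[        0        20 ]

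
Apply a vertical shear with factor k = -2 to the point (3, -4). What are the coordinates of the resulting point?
(3, -10)

Shear matrix for vertical shear with factor k = -2:
[[1, 0], [-2, 1]]
Result: (3, -4) → (3, -10)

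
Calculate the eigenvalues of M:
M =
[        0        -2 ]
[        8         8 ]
λ = 4, 4

Solve det(M - λI) = 0. For a 2×2 matrix the characteristic equation is λ² - (trace)λ + det = 0.
trace(M) = a + d = 0 + 8 = 8.
det(M) = a*d - b*c = (0)*(8) - (-2)*(8) = 0 + 16 = 16.
Characteristic equation: λ² - (8)λ + (16) = 0.
Discriminant = (8)² - 4*(16) = 64 - 64 = 0.
λ = (8 ± √0) / 2 = (8 ± 0) / 2 = 4, 4.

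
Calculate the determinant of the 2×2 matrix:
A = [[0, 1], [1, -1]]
-1

For A = [[a, b], [c, d]], det(A) = a*d - b*c.
det(A) = (0)*(-1) - (1)*(1) = 0 - 1 = -1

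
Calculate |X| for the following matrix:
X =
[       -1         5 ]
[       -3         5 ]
det(X) = 10

For a 2×2 matrix [[a, b], [c, d]], det = a*d - b*c.
det(X) = (-1)*(5) - (5)*(-3) = -5 + 15 = 10.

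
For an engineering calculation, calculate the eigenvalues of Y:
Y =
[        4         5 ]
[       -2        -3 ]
λ = -1, 2

Solve det(Y - λI) = 0. For a 2×2 matrix the characteristic equation is λ² - (trace)λ + det = 0.
trace(Y) = a + d = 4 - 3 = 1.
det(Y) = a*d - b*c = (4)*(-3) - (5)*(-2) = -12 + 10 = -2.
Characteristic equation: λ² - (1)λ + (-2) = 0.
Discriminant = (1)² - 4*(-2) = 1 + 8 = 9.
λ = (1 ± √9) / 2 = (1 ± 3) / 2 = -1, 2.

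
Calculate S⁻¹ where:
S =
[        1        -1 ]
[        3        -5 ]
det(S) = -2
S⁻¹ =
[      5/2      -1/2 ]
[      3/2      -1/2 ]

For a 2×2 matrix S = [[a, b], [c, d]] with det(S) ≠ 0, S⁻¹ = (1/det(S)) * [[d, -b], [-c, a]].
det(S) = (1)*(-5) - (-1)*(3) = -5 + 3 = -2.
S⁻¹ = (1/-2) * [[-5, 1], [-3, 1]].
Dividing each entry by -2 and reducing:
S⁻¹ =
[      5/2      -1/2 ]
[      3/2      -1/2 ]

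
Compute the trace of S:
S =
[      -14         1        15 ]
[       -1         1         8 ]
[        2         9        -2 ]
tr(S) = -14 + 1 - 2 = -15

The trace of a square matrix is the sum of its diagonal entries.
Diagonal entries of S: S[0][0] = -14, S[1][1] = 1, S[2][2] = -2.
tr(S) = -14 + 1 - 2 = -15.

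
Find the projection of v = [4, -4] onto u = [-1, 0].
[4, 0]

The projection of v onto u is proj_u(v) = ((v·u) / (u·u)) · u.
v·u = (4)*(-1) + (-4)*(0) = -4.
u·u = (-1)*(-1) + (0)*(0) = 1.
coefficient = -4 / 1 = -4.
proj_u(v) = -4 · [-1, 0] = [4, 0].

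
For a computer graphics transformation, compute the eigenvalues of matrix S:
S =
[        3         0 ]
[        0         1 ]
λ = 1, 3

Solve det(S - λI) = 0. For a 2×2 matrix the characteristic equation is λ² - (trace)λ + det = 0.
trace(S) = a + d = 3 + 1 = 4.
det(S) = a*d - b*c = (3)*(1) - (0)*(0) = 3 - 0 = 3.
Characteristic equation: λ² - (4)λ + (3) = 0.
Discriminant = (4)² - 4*(3) = 16 - 12 = 4.
λ = (4 ± √4) / 2 = (4 ± 2) / 2 = 1, 3.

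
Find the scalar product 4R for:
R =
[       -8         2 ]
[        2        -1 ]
4R =
[      -32         8 ]
[        8        -4 ]

Scalar multiplication is elementwise: (4R)[i][j] = 4 * R[i][j].
  (4R)[0][0] = 4 * (-8) = -32
  (4R)[0][1] = 4 * (2) = 8
  (4R)[1][0] = 4 * (2) = 8
  (4R)[1][1] = 4 * (-1) = -4
4R =
[      -32         8 ]
[        8        -4 ]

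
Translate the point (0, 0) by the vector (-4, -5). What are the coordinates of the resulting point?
(-4, -5)

Translation by (-4, -5):
x' = 0 + -4 = -4
y' = 0 + -5 = -5
Homogeneous matrix: [[1, 0, -4], [0, 1, -5], [0, 0, 1]]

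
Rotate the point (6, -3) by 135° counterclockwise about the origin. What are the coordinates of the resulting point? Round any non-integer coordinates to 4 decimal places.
(-2.1213, 6.3640)

Rotation matrix R(θ) = [[cos θ, -sin θ], [sin θ, cos θ]]; for θ = 135°:
R = [[-√2/2, -√2/2], [√2/2, -√2/2]]
Result: R × [6, -3]ᵀ = [-√2/2·6 + (-√2/2)·-3, √2/2·6 + (-√2/2)·-3]ᵀ = (-2.1213, 6.3640)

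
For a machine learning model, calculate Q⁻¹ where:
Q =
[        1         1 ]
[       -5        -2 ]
det(Q) = 3
Q⁻¹ =
[     -2/3      -1/3 ]
[      5/3       1/3 ]

For a 2×2 matrix Q = [[a, b], [c, d]] with det(Q) ≠ 0, Q⁻¹ = (1/det(Q)) * [[d, -b], [-c, a]].
det(Q) = (1)*(-2) - (1)*(-5) = -2 + 5 = 3.
Q⁻¹ = (1/3) * [[-2, -1], [5, 1]].
Dividing each entry by 3 and reducing:
Q⁻¹ =
[     -2/3      -1/3 ]
[      5/3       1/3 ]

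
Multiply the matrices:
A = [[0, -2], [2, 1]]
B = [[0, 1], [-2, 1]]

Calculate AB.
[[4, -2], [-2, 3]]

Each entry (i,j) of AB = sum over k of A[i][k]*B[k][j].
(AB)[0][0] = (0)*(0) + (-2)*(-2) = 4
(AB)[0][1] = (0)*(1) + (-2)*(1) = -2
(AB)[1][0] = (2)*(0) + (1)*(-2) = -2
(AB)[1][1] = (2)*(1) + (1)*(1) = 3
AB = [[4, -2], [-2, 3]]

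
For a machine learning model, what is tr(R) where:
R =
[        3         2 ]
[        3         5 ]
tr(R) = 3 + 5 = 8

The trace of a square matrix is the sum of its diagonal entries.
Diagonal entries of R: R[0][0] = 3, R[1][1] = 5.
tr(R) = 3 + 5 = 8.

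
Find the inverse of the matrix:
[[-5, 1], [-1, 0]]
[[0, -1], [1, -5]]

For [[a,b],[c,d]], inverse = (1/det)·[[d,-b],[-c,a]]
det = -5·0 - 1·-1 = 1
Inverse = (1/1)·[[0, -1], [1, -5]]
        = [[0, -1], [1, -5]]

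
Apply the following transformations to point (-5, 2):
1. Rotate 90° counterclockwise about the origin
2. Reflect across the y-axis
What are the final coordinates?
(2, -5)

Step 1: Rotate 90° → (-2, -5)
Step 2: Reflect across the y-axis → (2, -5)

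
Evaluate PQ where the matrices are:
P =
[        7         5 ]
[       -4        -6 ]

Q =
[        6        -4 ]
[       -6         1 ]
PQ =
[       12       -23 ]
[       12        10 ]

Matrix multiplication: (PQ)[i][j] = sum over k of P[i][k] * Q[k][j].
  (PQ)[0][0] = (7)*(6) + (5)*(-6) = 12
  (PQ)[0][1] = (7)*(-4) + (5)*(1) = -23
  (PQ)[1][0] = (-4)*(6) + (-6)*(-6) = 12
  (PQ)[1][1] = (-4)*(-4) + (-6)*(1) = 10
PQ =
[       12       -23 ]
[       12        10 ]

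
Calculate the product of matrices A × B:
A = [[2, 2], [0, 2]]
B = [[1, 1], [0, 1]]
[[2, 4], [0, 2]]

Matrix multiplication:
C[0][0] = 2×1 + 2×0 = 2
C[0][1] = 2×1 + 2×1 = 4
C[1][0] = 0×1 + 2×0 = 0
C[1][1] = 0×1 + 2×1 = 2
Result: [[2, 4], [0, 2]]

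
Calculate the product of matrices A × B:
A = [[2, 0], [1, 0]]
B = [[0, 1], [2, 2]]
[[0, 2], [0, 1]]

Matrix multiplication:
C[0][0] = 2×0 + 0×2 = 0
C[0][1] = 2×1 + 0×2 = 2
C[1][0] = 1×0 + 0×2 = 0
C[1][1] = 1×1 + 0×2 = 1
Result: [[0, 2], [0, 1]]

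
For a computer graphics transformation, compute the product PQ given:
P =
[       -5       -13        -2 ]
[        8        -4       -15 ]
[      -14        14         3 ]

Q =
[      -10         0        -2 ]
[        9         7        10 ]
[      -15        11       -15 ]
PQ =
[      -37      -113       -90 ]
[      109      -193       169 ]
[      221       131       123 ]

Matrix multiplication: (PQ)[i][j] = sum over k of P[i][k] * Q[k][j].
  (PQ)[0][0] = (-5)*(-10) + (-13)*(9) + (-2)*(-15) = -37
  (PQ)[0][1] = (-5)*(0) + (-13)*(7) + (-2)*(11) = -113
  (PQ)[0][2] = (-5)*(-2) + (-13)*(10) + (-2)*(-15) = -90
  (PQ)[1][0] = (8)*(-10) + (-4)*(9) + (-15)*(-15) = 109
  (PQ)[1][1] = (8)*(0) + (-4)*(7) + (-15)*(11) = -193
  (PQ)[1][2] = (8)*(-2) + (-4)*(10) + (-15)*(-15) = 169
  (PQ)[2][0] = (-14)*(-10) + (14)*(9) + (3)*(-15) = 221
  (PQ)[2][1] = (-14)*(0) + (14)*(7) + (3)*(11) = 131
  (PQ)[2][2] = (-14)*(-2) + (14)*(10) + (3)*(-15) = 123
PQ =
[      -37      -113       -90 ]
[      109      -193       169 ]
[      221       131       123 ]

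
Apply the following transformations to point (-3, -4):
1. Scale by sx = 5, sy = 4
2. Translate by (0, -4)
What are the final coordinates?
(-15, -20)

Step 1: Scale (-3, -4) by (sx, sy) = (5, 4) → (-15, -16)
Step 2: Translate by (0, -4) → (-15, -20)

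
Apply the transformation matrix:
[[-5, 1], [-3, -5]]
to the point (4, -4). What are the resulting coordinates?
(-24, 8)

Matrix multiplication:
[[-5, 1], [-3, -5]] × [4, -4]ᵀ
= [-5×4 + 1×-4, -3×4 + -5×-4]ᵀ
= [-24.0000, 8.0000]ᵀ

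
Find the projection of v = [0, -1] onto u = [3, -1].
[3/10, -1/10]

The projection of v onto u is proj_u(v) = ((v·u) / (u·u)) · u.
v·u = (0)*(3) + (-1)*(-1) = 1.
u·u = (3)*(3) + (-1)*(-1) = 10.
coefficient = 1 / 10 = 1/10.
proj_u(v) = 1/10 · [3, -1] = [3/10, -1/10].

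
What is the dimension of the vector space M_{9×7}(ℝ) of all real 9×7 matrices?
Dimension = 63

A real 9×7 matrix is determined by its 9·7 = 63 independent entries.
A standard basis is {E_ij : 1 ≤ i ≤ 9, 1 ≤ j ≤ 7}, where E_ij has a 1 in position (i, j) and 0 elsewhere — there are 63 such matrices, and they are linearly independent and span M_{9×7}(ℝ).
Therefore dim(M_{9×7}(ℝ)) = 63.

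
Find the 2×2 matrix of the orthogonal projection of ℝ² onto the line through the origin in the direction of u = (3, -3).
[[1/2, -1/2], [-1/2, 1/2]]

The orthogonal projection onto the line spanned by a nonzero vector u = (a, b) has matrix P = (u uᵀ) / (uᵀ u) = (1/(a² + b²)) · [[a², ab], [ab, b²]].
Here u = (3, -3), so a² + b² = 9 + 9 = 18.
P = (1/18) · [[9, -9], [-9, 9]] = [[1/2, -1/2], [-1/2, 1/2]].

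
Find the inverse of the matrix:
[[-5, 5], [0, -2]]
[[-1/5, -1/2], [0, -1/2]]

For [[a,b],[c,d]], inverse = (1/det)·[[d,-b],[-c,a]]
det = -5·-2 - 5·0 = 10
Inverse = (1/10)·[[-2, -5], [0, -5]]
        = [[-1/5, -1/2], [0, -1/2]]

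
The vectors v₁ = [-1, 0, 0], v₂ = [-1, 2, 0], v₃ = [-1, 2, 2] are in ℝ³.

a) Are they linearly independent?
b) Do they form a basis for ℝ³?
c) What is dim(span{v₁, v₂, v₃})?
Yes independent, yes basis, dim = 3

Stack v₁, v₂, v₃ as rows of a 3×3 matrix.
[[-1, 0, 0]; [-1, 2, 0]; [-1, 2, 2]] is already lower triangular with nonzero diagonal entries (-1, 2, 2), so its determinant is the product of the diagonal entries, det = (-1)·(2)·(2) = -4 ≠ 0, and the rows are linearly independent.
Three linearly independent vectors in ℝ³ form a basis for ℝ³, so dim(span{v₁,v₂,v₃}) = 3.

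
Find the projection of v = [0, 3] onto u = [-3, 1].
[-9/10, 3/10]

The projection of v onto u is proj_u(v) = ((v·u) / (u·u)) · u.
v·u = (0)*(-3) + (3)*(1) = 3.
u·u = (-3)*(-3) + (1)*(1) = 10.
coefficient = 3 / 10 = 3/10.
proj_u(v) = 3/10 · [-3, 1] = [-9/10, 3/10].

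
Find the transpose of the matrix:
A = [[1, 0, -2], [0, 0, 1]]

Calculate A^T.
[[1, 0], [0, 0], [-2, 1]]

The transpose sends entry (i,j) to (j,i); rows become columns.
Row 0 of A: [1, 0, -2] -> column 0 of A^T.
Row 1 of A: [0, 0, 1] -> column 1 of A^T.
A^T = [[1, 0], [0, 0], [-2, 1]]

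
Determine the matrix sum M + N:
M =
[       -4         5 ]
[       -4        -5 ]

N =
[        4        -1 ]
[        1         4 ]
M + N =
[        0         4 ]
[       -3        -1 ]

Matrix addition is elementwise: (M+N)[i][j] = M[i][j] + N[i][j].
  (M+N)[0][0] = (-4) + (4) = 0
  (M+N)[0][1] = (5) + (-1) = 4
  (M+N)[1][0] = (-4) + (1) = -3
  (M+N)[1][1] = (-5) + (4) = -1
M + N =
[        0         4 ]
[       -3        -1 ]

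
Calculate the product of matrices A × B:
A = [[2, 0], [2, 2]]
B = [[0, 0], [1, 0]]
[[0, 0], [2, 0]]

Matrix multiplication:
C[0][0] = 2×0 + 0×1 = 0
C[0][1] = 2×0 + 0×0 = 0
C[1][0] = 2×0 + 2×1 = 2
C[1][1] = 2×0 + 2×0 = 0
Result: [[0, 0], [2, 0]]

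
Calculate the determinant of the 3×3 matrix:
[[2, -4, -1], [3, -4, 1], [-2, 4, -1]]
-8

Expansion along first row:
det = 2·det([[-4,1],[4,-1]]) - -4·det([[3,1],[-2,-1]]) + -1·det([[3,-4],[-2,4]])
    = 2·(-4·-1 - 1·4) - -4·(3·-1 - 1·-2) + -1·(3·4 - -4·-2)
    = 2·0 - -4·-1 + -1·4
    = 0 + -4 + -4 = -8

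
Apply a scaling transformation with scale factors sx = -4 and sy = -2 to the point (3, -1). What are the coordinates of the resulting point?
(-12, 2)

Scaling matrix:
[[-4, 0], [0, -2]]
Result: (3 × -4, -1 × -2) = (-12, 2)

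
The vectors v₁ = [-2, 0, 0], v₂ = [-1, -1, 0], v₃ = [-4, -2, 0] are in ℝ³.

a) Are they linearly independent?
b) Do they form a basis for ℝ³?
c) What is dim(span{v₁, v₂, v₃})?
Not independent, not a basis, dim(span) = 2

Check whether v₃ can be written as a linear combination of v₁ and v₂.
v₃ = (1)·v₁ + (2)·v₂ = [-4, -2, 0], so the three vectors are linearly dependent.
Thus they do not form a basis for ℝ³, and dim(span{v₁, v₂, v₃}) = 2 (spanned by v₁ and v₂).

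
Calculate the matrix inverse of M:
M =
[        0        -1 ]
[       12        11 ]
det(M) = 12
M⁻¹ =
[    11/12      1/12 ]
[       -1         0 ]

For a 2×2 matrix M = [[a, b], [c, d]] with det(M) ≠ 0, M⁻¹ = (1/det(M)) * [[d, -b], [-c, a]].
det(M) = (0)*(11) - (-1)*(12) = 0 + 12 = 12.
M⁻¹ = (1/12) * [[11, 1], [-12, 0]].
Dividing each entry by 12 and reducing:
M⁻¹ =
[    11/12      1/12 ]
[       -1         0 ]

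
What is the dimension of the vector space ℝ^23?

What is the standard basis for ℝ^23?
Dimension = 23; standard basis = {e_1, e_2, e_3, …, e_23}

ℝ^23 is the space of 23-tuples of real numbers; its dimension is 23.
The standard basis consists of 23 vectors: e_1, e_2, e_3, …, e_23, where e_i is the vector with 1 in position i and 0 elsewhere.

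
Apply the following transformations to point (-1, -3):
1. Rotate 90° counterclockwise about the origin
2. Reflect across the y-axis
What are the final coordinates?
(-3, -1)

Step 1: Rotate 90° → (3, -1)
Step 2: Reflect across the y-axis → (-3, -1)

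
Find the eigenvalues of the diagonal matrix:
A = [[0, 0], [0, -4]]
λ₁ = 0, λ₂ = -4

The characteristic polynomial of A is det(A - λI) = (0 - λ)(-4 - λ) = 0.
The roots are λ = 0 and λ = -4, so the eigenvalues are the diagonal entries.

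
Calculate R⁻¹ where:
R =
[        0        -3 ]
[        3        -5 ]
det(R) = 9
R⁻¹ =
[     -5/9       1/3 ]
[     -1/3         0 ]

For a 2×2 matrix R = [[a, b], [c, d]] with det(R) ≠ 0, R⁻¹ = (1/det(R)) * [[d, -b], [-c, a]].
det(R) = (0)*(-5) - (-3)*(3) = 0 + 9 = 9.
R⁻¹ = (1/9) * [[-5, 3], [-3, 0]].
Dividing each entry by 9 and reducing:
R⁻¹ =
[     -5/9       1/3 ]
[     -1/3         0 ]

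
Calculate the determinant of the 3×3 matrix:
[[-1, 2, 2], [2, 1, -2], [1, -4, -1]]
-9

Expansion along first row:
det = -1·det([[1,-2],[-4,-1]]) - 2·det([[2,-2],[1,-1]]) + 2·det([[2,1],[1,-4]])
    = -1·(1·-1 - -2·-4) - 2·(2·-1 - -2·1) + 2·(2·-4 - 1·1)
    = -1·-9 - 2·0 + 2·-9
    = 9 + 0 + -18 = -9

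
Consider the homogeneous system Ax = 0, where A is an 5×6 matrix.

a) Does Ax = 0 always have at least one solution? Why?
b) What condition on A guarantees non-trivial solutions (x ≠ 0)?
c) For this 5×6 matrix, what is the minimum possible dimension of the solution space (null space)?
a) Yes, x = 0 is always a solution. b) When A has linearly dependent columns (rank < n). c) Minimum nullity = 1.

a) x = 0 satisfies A·0 = 0, so the zero vector is always a solution.
b) Non-trivial solutions exist iff the columns of A are linearly dependent, equivalently rank(A) < n (the number of columns).
c) By rank-nullity, rank(A) + nullity(A) = n = 6. Since A has only 5 rows, rank(A) ≤ 5, so nullity(A) ≥ 6 - 5 = 1.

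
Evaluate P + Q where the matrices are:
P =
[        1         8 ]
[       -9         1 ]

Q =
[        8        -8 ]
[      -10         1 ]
P + Q =
[        9         0 ]
[      -19         2 ]

Matrix addition is elementwise: (P+Q)[i][j] = P[i][j] + Q[i][j].
  (P+Q)[0][0] = (1) + (8) = 9
  (P+Q)[0][1] = (8) + (-8) = 0
  (P+Q)[1][0] = (-9) + (-10) = -19
  (P+Q)[1][1] = (1) + (1) = 2
P + Q =
[        9         0 ]
[      -19         2 ]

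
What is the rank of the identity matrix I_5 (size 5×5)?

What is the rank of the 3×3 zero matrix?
rank(I_5) = 5, rank(0) = 0

The identity I_5 has 5 columns that are the standard basis vectors e_1, …, e_5. These are linearly independent, so all 5 columns are pivots and rank(I_5) = 5.
The 3×3 zero matrix has every entry zero, so every row is the zero row and there are no pivots; rank(0) = 0.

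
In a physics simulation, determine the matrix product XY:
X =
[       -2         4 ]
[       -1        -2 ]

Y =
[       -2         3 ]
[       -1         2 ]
XY =
[        0         2 ]
[        4        -7 ]

Matrix multiplication: (XY)[i][j] = sum over k of X[i][k] * Y[k][j].
  (XY)[0][0] = (-2)*(-2) + (4)*(-1) = 0
  (XY)[0][1] = (-2)*(3) + (4)*(2) = 2
  (XY)[1][0] = (-1)*(-2) + (-2)*(-1) = 4
  (XY)[1][1] = (-1)*(3) + (-2)*(2) = -7
XY =
[        0         2 ]
[        4        -7 ]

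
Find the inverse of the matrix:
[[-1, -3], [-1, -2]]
[[2, -3], [-1, 1]]

For [[a,b],[c,d]], inverse = (1/det)·[[d,-b],[-c,a]]
det = -1·-2 - -3·-1 = -1
Inverse = (1/-1)·[[-2, 3], [1, -1]]
        = [[2, -3], [-1, 1]]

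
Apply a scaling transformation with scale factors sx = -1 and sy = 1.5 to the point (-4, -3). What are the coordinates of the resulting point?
(4, -4.5)

Scaling matrix:
[[-1, 0], [0, 1.50]]
Result: (-4 × -1, -3 × 1.5) = (4, -4.5)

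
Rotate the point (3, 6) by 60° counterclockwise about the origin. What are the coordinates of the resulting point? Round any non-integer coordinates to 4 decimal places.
(-3.6962, 5.5981)

Rotation matrix R(θ) = [[cos θ, -sin θ], [sin θ, cos θ]]; for θ = 60°:
R = [[1/2, -√3/2], [√3/2, 1/2]]
Result: R × [3, 6]ᵀ = [1/2·3 + (-√3/2)·6, √3/2·3 + (1/2)·6]ᵀ = (-3.6962, 5.5981)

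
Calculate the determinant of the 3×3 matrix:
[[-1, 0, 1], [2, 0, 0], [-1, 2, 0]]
4

Expansion along first row:
det = -1·det([[0,0],[2,0]]) - 0·det([[2,0],[-1,0]]) + 1·det([[2,0],[-1,2]])
    = -1·(0·0 - 0·2) - 0·(2·0 - 0·-1) + 1·(2·2 - 0·-1)
    = -1·0 - 0·0 + 1·4
    = 0 + 0 + 4 = 4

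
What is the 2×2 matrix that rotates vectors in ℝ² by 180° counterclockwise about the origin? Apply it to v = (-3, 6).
R = [[-1, 0], [0, -1]]; R·v = (3, -6)

A counterclockwise rotation by angle θ in ℝ² has matrix R(θ) = [[cos θ, -sin θ], [sin θ, cos θ]].
For θ = 180°: cos θ = -1, sin θ = 0.
R(180°) = [[-1, 0], [0, -1]].
R·v = [-1·-3 + (0)·6, 0·-3 + -1·6] = (3, -6).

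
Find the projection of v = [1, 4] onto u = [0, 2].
[0, 4]

The projection of v onto u is proj_u(v) = ((v·u) / (u·u)) · u.
v·u = (1)*(0) + (4)*(2) = 8.
u·u = (0)*(0) + (2)*(2) = 4.
coefficient = 8 / 4 = 2.
proj_u(v) = 2 · [0, 2] = [0, 4].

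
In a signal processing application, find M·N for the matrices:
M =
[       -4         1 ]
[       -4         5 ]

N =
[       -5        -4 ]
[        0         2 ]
MN =
[       20        18 ]
[       20        26 ]

Matrix multiplication: (MN)[i][j] = sum over k of M[i][k] * N[k][j].
  (MN)[0][0] = (-4)*(-5) + (1)*(0) = 20
  (MN)[0][1] = (-4)*(-4) + (1)*(2) = 18
  (MN)[1][0] = (-4)*(-5) + (5)*(0) = 20
  (MN)[1][1] = (-4)*(-4) + (5)*(2) = 26
MN =
[       20        18 ]
[       20        26 ]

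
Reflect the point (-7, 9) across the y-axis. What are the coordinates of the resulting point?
(7, 9)

Reflection across y-axis: (-7, 9) → (7, 9)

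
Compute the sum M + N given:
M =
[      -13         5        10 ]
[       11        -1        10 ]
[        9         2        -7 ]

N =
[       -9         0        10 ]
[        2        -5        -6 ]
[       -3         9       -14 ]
M + N =
[      -22         5        20 ]
[       13        -6         4 ]
[        6        11       -21 ]

Matrix addition is elementwise: (M+N)[i][j] = M[i][j] + N[i][j].
  (M+N)[0][0] = (-13) + (-9) = -22
  (M+N)[0][1] = (5) + (0) = 5
  (M+N)[0][2] = (10) + (10) = 20
  (M+N)[1][0] = (11) + (2) = 13
  (M+N)[1][1] = (-1) + (-5) = -6
  (M+N)[1][2] = (10) + (-6) = 4
  (M+N)[2][0] = (9) + (-3) = 6
  (M+N)[2][1] = (2) + (9) = 11
  (M+N)[2][2] = (-7) + (-14) = -21
M + N =
[      -22         5        20 ]
[       13        -6         4 ]
[        6        11       -21 ]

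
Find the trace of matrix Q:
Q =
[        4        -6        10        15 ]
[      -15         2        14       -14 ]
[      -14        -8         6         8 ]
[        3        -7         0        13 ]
tr(Q) = 4 + 2 + 6 + 13 = 25

The trace of a square matrix is the sum of its diagonal entries.
Diagonal entries of Q: Q[0][0] = 4, Q[1][1] = 2, Q[2][2] = 6, Q[3][3] = 13.
tr(Q) = 4 + 2 + 6 + 13 = 25.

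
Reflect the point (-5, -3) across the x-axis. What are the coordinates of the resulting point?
(-5, 3)

Reflection across x-axis: (-5, -3) → (-5, 3)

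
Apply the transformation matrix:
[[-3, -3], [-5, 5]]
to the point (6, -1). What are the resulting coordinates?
(-15, -35)

Matrix multiplication:
[[-3, -3], [-5, 5]] × [6, -1]ᵀ
= [-3×6 + -3×-1, -5×6 + 5×-1]ᵀ
= [-15.0000, -35.0000]ᵀ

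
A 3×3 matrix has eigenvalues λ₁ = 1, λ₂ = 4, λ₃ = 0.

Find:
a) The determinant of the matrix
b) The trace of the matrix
det = 0, trace = 5

Two standard eigenvalue identities:
- det(A) equals the product of the eigenvalues (counted with multiplicity).
- trace(A) equals the sum of the eigenvalues.
det(A) = (1)*(4)*(0) = 0.
trace(A) = 1 + 4 + 0 = 5.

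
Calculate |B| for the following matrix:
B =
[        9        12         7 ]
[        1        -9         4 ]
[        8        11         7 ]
det(B) = -82

Expand along row 0 (cofactor expansion): det(B) = a*(e*i - f*h) - b*(d*i - f*g) + c*(d*h - e*g), where the 3×3 is [[a, b, c], [d, e, f], [g, h, i]].
Minor M_00 = (-9)*(7) - (4)*(11) = -63 - 44 = -107.
Minor M_01 = (1)*(7) - (4)*(8) = 7 - 32 = -25.
Minor M_02 = (1)*(11) - (-9)*(8) = 11 + 72 = 83.
det(B) = (9)*(-107) - (12)*(-25) + (7)*(83) = -963 + 300 + 581 = -82.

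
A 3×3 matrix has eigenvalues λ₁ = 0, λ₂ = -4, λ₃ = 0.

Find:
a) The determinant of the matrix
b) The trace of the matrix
det = 0, trace = -4

Two standard eigenvalue identities:
- det(A) equals the product of the eigenvalues (counted with multiplicity).
- trace(A) equals the sum of the eigenvalues.
det(A) = (0)*(-4)*(0) = 0.
trace(A) = 0 - 4 + 0 = -4.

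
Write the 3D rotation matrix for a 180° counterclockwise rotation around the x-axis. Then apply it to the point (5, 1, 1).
R = [[1, 0, 0], [0, -1, 0], [0, 0, -1]]; R·(5, 1, 1) = (5, -1, -1)

Rotation matrix for 180° around x-axis:
cos(180°) = -1, sin(180°) = 0
R = [[1, 0, 0], [0, -1, 0], [0, 0, -1]]
Apply to (5, 1, 1): R·[5, 1, 1]ᵀ = (5, -1, -1)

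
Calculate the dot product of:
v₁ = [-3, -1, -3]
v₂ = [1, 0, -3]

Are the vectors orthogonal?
6, No

The dot product is the sum of products of corresponding components.
v₁·v₂ = (-3)*(1) + (-1)*(0) + (-3)*(-3) = -3 + 0 + 9 = 6.
Two vectors are orthogonal iff their dot product is 0; here the dot product is 6, so the vectors are not orthogonal.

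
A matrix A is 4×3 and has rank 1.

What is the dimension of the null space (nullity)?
2

The rank-nullity theorem for an m×n matrix states:
rank(A) + nullity(A) = n (the number of columns).
Here n = 3 and rank(A) = 1, so nullity(A) = 3 - 1 = 2.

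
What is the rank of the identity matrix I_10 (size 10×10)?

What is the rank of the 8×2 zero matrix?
rank(I_10) = 10, rank(0) = 0

The identity I_10 has 10 columns that are the standard basis vectors e_1, …, e_10. These are linearly independent, so all 10 columns are pivots and rank(I_10) = 10.
The 8×2 zero matrix has every entry zero, so every row is the zero row and there are no pivots; rank(0) = 0.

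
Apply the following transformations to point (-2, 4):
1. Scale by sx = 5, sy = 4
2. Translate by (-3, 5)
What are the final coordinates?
(-13, 21)

Step 1: Scale (-2, 4) by (sx, sy) = (5, 4) → (-10, 16)
Step 2: Translate by (-3, 5) → (-13, 21)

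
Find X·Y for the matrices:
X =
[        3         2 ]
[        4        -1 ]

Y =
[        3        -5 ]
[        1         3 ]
XY =
[       11        -9 ]
[       11       -23 ]

Matrix multiplication: (XY)[i][j] = sum over k of X[i][k] * Y[k][j].
  (XY)[0][0] = (3)*(3) + (2)*(1) = 11
  (XY)[0][1] = (3)*(-5) + (2)*(3) = -9
  (XY)[1][0] = (4)*(3) + (-1)*(1) = 11
  (XY)[1][1] = (4)*(-5) + (-1)*(3) = -23
XY =
[       11        -9 ]
[       11       -23 ]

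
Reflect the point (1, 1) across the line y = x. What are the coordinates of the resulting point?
(1, 1)

Reflection across line y = x: (1, 1) → (1, 1)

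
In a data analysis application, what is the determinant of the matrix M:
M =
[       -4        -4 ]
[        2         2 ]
det(M) = 0

For a 2×2 matrix [[a, b], [c, d]], det = a*d - b*c.
det(M) = (-4)*(2) - (-4)*(2) = -8 + 8 = 0.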